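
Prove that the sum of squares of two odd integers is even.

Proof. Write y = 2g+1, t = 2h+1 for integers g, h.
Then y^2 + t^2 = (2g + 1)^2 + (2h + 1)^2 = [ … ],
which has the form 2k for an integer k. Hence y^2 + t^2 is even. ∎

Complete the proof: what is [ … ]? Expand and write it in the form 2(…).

(2g + 1)^2 + (2h + 1)^2 = 4g^2 + 4g + 4h^2 + 4h + 2
= 2(2g^2 + 2g + 2h^2 + 2h + 1).
Since 2g^2 + 2g + 2h^2 + 2h + 1 is an integer, the sum of squares is of the form 2k for an integer k.

2(2g^2 + 2g + 2h^2 + 2h + 1)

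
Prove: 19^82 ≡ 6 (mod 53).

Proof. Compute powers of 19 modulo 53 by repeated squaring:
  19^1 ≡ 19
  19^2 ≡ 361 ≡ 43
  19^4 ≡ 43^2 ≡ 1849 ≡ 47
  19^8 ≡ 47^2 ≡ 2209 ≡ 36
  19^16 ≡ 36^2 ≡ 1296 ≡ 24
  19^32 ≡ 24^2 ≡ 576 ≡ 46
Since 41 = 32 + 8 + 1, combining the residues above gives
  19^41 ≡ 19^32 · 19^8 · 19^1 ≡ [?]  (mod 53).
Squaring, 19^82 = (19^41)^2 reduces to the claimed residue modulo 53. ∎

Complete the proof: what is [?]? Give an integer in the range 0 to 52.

35

19^32 · 19^8 · 19^1 ≡ 46 · 36 · 19 = 31464.
31464 mod 53 = 35, so 19^41 ≡ 35 (mod 53).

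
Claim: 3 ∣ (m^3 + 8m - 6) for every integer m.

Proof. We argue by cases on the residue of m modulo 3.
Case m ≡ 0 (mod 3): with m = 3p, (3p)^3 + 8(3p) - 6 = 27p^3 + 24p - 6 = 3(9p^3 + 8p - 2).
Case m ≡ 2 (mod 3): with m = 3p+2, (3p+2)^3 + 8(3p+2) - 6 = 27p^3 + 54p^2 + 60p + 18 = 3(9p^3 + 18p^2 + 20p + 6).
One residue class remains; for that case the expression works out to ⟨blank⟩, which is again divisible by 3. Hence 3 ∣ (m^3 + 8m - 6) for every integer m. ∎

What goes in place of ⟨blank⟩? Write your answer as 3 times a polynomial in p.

The residues treated are {0, 2}, so the missing case is m ≡ 1 (mod 3); write m = 3p+1.
Then (3p+1)^3 + 8(3p+1) - 6 = 27p^3 + 27p^2 + 33p + 3 = 3(9p^3 + 9p^2 + 11p + 1).

3(9p^3 + 9p^2 + 11p + 1)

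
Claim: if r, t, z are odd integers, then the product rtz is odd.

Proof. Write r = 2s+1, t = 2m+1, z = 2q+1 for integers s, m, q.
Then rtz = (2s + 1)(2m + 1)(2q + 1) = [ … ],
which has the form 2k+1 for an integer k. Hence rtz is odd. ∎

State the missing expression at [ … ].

(2s + 1)(2m + 1)(2q + 1) = 8mqs + 4mq + 4ms + 2m + 4qs + 2q + 2s + 1
= 2(4mqs + 2mq + 2ms + m + 2qs + q + s) + 1.
Since 4mqs + 2mq + 2ms + m + 2qs + q + s is an integer, the product is of the form 2k+1 for an integer k.

2(4mqs + 2mq + 2ms + m + 2qs + q + s) + 1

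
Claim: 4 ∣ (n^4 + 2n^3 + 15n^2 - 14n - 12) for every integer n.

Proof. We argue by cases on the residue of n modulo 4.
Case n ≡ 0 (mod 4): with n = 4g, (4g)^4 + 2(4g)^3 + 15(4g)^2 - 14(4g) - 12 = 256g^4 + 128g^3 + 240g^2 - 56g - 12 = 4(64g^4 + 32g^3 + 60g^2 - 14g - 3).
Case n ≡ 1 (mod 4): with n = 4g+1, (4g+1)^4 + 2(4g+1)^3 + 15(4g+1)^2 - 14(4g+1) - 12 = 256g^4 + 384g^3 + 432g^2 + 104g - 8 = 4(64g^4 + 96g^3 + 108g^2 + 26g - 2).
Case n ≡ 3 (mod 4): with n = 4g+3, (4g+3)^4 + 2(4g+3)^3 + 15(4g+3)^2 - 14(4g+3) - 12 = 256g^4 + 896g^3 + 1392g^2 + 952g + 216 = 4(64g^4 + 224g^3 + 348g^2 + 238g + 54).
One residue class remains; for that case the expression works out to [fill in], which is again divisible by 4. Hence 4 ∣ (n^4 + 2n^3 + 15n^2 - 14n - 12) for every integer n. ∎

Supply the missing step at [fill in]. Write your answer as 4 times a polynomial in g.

4(64g^4 + 160g^3 + 204g^2 + 102g + 13)

Only n ≡ 2 (mod 4) is unaccounted for. Put n = 4g+2:
(4g+2)^4 + 2(4g+2)^3 + 15(4g+2)^2 - 14(4g+2) - 12 expands to 256g^4 + 640g^3 + 816g^2 + 408g + 52,
and factoring out 4 leaves 4(64g^4 + 160g^3 + 204g^2 + 102g + 13).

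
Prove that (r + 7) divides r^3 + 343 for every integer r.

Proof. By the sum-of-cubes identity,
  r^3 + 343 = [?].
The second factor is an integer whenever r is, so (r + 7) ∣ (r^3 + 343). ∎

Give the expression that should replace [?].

(r + 7)(r^2 - 7r + 49)

Polynomial division of r^3 + 343 by r + 7 leaves remainder 0 and quotient r^2 - 7r + 49.
Hence r^3 + 343 = (r + 7)(r^2 - 7r + 49).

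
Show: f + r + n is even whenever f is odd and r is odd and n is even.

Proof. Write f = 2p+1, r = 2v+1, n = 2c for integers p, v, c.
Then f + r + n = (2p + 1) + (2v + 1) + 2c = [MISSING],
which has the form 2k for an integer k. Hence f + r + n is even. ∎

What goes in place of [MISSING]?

2(c + p + v + 1)

(2p + 1) + (2v + 1) + 2c = 2c + 2p + 2v + 2
= 2(c + p + v + 1).
Since c + p + v + 1 is an integer, the sum is of the form 2k for an integer k.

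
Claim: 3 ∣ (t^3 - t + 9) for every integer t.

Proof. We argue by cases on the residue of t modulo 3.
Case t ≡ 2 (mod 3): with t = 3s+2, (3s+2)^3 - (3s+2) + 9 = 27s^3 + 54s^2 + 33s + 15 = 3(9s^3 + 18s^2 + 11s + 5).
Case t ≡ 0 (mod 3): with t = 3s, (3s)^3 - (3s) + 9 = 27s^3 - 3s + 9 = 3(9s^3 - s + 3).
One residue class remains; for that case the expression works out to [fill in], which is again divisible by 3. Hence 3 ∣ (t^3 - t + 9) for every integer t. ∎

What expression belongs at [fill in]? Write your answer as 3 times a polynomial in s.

3(9s^3 + 9s^2 + 2s + 3)

The residues treated are {2, 0}, so the missing case is t ≡ 1 (mod 3); write t = 3s+1.
Then (3s+1)^3 - (3s+1) + 9 = 27s^3 + 27s^2 + 6s + 9 = 3(9s^3 + 9s^2 + 2s + 3).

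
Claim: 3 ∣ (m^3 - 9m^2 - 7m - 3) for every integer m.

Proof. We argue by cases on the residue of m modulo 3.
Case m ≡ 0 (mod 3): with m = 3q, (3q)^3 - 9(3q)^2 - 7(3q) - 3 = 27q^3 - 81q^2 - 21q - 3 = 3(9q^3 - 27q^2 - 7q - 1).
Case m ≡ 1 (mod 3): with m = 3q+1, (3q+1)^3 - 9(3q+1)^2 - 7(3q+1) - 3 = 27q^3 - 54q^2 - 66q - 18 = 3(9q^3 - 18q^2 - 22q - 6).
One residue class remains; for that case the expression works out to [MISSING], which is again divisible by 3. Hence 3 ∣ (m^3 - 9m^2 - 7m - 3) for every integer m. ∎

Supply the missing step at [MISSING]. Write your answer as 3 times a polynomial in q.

3(9q^3 - 9q^2 - 31q - 15)

The residues treated are {0, 1}, so the missing case is m ≡ 2 (mod 3); write m = 3q+2.
Then (3q+2)^3 - 9(3q+2)^2 - 7(3q+2) - 3 = 27q^3 - 27q^2 - 93q - 45 = 3(9q^3 - 9q^2 - 31q - 15).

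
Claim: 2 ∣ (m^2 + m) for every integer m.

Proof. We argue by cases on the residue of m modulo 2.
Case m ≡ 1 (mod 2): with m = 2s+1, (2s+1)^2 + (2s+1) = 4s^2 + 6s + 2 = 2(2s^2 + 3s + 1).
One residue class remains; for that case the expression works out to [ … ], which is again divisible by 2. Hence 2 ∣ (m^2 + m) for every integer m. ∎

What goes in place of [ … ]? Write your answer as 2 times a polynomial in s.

2(2s^2 + s)

The residues treated are {1}, so the missing case is m ≡ 0 (mod 2); write m = 2s.
Then (2s)^2 + (2s) = 4s^2 + 2s = 2(2s^2 + s).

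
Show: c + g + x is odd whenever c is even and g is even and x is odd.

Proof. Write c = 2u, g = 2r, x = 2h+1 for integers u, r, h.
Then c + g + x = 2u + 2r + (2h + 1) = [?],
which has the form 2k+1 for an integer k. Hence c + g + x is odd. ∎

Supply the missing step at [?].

2(h + r + u) + 1

2u + 2r + (2h + 1) = 2h + 2r + 2u + 1
= 2(h + r + u) + 1.
Since h + r + u is an integer, the sum is of the form 2k+1 for an integer k.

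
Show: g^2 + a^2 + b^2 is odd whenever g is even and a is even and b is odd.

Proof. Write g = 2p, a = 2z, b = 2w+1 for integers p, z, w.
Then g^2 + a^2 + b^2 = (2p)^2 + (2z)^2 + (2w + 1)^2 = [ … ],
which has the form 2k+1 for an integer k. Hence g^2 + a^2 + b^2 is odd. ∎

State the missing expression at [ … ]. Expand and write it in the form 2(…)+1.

2(2p^2 + 2w^2 + 2w + 2z^2) + 1

(2p)^2 + (2z)^2 + (2w + 1)^2 = 4p^2 + 4w^2 + 4w + 4z^2 + 1
= 2(2p^2 + 2w^2 + 2w + 2z^2) + 1.
Since 2p^2 + 2w^2 + 2w + 2z^2 is an integer, the sum of squares is of the form 2k+1 for an integer k.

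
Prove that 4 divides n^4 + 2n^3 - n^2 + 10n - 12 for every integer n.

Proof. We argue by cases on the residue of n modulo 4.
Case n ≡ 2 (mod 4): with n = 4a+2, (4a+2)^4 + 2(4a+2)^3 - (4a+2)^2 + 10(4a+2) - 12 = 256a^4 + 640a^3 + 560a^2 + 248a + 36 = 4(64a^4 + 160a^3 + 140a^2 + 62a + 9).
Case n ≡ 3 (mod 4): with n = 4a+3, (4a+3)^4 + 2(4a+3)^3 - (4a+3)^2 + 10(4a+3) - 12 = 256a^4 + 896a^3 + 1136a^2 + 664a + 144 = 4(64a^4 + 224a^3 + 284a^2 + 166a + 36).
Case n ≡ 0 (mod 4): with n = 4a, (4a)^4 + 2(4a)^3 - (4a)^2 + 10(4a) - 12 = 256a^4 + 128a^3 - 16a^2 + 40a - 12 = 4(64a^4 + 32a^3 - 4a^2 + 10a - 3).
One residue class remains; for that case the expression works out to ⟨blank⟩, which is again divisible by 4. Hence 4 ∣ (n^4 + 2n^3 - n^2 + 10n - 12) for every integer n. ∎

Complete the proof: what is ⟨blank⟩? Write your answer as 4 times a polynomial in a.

4(64a^4 + 96a^3 + 44a^2 + 18a)

The residues treated are {2, 3, 0}, so the missing case is n ≡ 1 (mod 4); write n = 4a+1.
Then (4a+1)^4 + 2(4a+1)^3 - (4a+1)^2 + 10(4a+1) - 12 = 256a^4 + 384a^3 + 176a^2 + 72a = 4(64a^4 + 96a^3 + 44a^2 + 18a).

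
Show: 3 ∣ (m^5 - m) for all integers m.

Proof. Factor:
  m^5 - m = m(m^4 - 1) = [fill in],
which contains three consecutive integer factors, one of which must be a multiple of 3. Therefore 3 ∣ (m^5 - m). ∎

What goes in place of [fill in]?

m^4 - 1 = (m^2 - 1)(m^2 + 1), and m^2 - 1 = (m-1)(m+1).
So m(m^4 - 1) = (m - 1)m(m + 1)(m^2 + 1).

(m - 1)m(m + 1)(m^2 + 1)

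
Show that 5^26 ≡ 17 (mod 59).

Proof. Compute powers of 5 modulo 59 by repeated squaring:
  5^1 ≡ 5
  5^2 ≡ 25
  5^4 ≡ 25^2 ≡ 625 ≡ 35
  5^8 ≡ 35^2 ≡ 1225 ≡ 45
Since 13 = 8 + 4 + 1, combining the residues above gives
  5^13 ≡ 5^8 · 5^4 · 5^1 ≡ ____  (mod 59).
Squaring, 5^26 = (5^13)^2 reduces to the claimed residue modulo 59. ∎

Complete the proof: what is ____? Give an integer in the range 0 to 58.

28

5^8 · 5^4 · 5^1 ≡ 45 · 35 · 5 = 7875.
7875 mod 59 = 28, so 5^13 ≡ 28 (mod 59).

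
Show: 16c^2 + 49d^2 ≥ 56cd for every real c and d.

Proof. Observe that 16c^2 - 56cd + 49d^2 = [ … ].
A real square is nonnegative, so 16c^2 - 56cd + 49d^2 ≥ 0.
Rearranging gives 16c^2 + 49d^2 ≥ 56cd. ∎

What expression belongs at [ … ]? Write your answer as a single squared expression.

(4c - 7d)^2

The leading and trailing coefficients are 4^2 and 7^2, and 56 = 2·4·7, so the trinomial is (4c - 7d)^2.
Hence 16c^2 - 56cd + 49d^2 ≥ 0.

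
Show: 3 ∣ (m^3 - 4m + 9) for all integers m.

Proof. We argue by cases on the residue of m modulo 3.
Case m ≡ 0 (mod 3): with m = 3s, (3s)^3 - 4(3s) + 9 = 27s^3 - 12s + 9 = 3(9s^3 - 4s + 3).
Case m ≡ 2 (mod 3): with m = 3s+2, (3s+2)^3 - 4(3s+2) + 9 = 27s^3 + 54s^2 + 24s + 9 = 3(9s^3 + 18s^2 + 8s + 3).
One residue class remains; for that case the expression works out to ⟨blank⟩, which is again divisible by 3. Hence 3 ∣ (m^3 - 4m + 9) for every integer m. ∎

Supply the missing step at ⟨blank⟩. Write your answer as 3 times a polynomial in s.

3(9s^3 + 9s^2 - s + 2)

The residues treated are {0, 2}, so the missing case is m ≡ 1 (mod 3); write m = 3s+1.
Then (3s+1)^3 - 4(3s+1) + 9 = 27s^3 + 27s^2 - 3s + 6 = 3(9s^3 + 9s^2 - s + 2).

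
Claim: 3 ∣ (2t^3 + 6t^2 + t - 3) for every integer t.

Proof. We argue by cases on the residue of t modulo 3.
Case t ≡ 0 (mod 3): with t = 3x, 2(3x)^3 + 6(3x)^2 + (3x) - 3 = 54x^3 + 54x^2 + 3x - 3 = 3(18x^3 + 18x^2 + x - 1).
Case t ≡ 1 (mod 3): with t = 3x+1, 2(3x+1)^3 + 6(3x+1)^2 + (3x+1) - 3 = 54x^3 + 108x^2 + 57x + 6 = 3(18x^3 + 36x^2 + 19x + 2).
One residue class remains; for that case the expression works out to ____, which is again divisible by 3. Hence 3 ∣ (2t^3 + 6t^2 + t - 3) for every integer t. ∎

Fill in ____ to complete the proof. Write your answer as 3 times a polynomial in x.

The residues treated are {0, 1}, so the missing case is t ≡ 2 (mod 3); write t = 3x+2.
Then 2(3x+2)^3 + 6(3x+2)^2 + (3x+2) - 3 = 54x^3 + 162x^2 + 147x + 39 = 3(18x^3 + 54x^2 + 49x + 13).

3(18x^3 + 54x^2 + 49x + 13)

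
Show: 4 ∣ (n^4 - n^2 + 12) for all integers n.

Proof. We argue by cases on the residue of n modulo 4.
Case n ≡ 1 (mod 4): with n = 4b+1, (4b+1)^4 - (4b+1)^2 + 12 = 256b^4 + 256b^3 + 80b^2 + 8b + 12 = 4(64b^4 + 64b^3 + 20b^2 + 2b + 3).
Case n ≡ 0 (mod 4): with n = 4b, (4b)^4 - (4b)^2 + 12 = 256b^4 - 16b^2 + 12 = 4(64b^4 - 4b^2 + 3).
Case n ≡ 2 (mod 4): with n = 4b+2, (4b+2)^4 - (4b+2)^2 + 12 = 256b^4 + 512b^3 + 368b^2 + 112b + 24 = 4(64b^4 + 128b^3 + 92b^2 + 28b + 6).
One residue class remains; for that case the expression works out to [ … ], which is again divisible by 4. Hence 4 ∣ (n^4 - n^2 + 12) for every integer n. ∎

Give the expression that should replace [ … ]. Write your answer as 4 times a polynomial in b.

4(64b^4 + 192b^3 + 212b^2 + 102b + 21)

Only n ≡ 3 (mod 4) is unaccounted for. Put n = 4b+3:
(4b+3)^4 - (4b+3)^2 + 12 expands to 256b^4 + 768b^3 + 848b^2 + 408b + 84,
and factoring out 4 leaves 4(64b^4 + 192b^3 + 212b^2 + 102b + 21).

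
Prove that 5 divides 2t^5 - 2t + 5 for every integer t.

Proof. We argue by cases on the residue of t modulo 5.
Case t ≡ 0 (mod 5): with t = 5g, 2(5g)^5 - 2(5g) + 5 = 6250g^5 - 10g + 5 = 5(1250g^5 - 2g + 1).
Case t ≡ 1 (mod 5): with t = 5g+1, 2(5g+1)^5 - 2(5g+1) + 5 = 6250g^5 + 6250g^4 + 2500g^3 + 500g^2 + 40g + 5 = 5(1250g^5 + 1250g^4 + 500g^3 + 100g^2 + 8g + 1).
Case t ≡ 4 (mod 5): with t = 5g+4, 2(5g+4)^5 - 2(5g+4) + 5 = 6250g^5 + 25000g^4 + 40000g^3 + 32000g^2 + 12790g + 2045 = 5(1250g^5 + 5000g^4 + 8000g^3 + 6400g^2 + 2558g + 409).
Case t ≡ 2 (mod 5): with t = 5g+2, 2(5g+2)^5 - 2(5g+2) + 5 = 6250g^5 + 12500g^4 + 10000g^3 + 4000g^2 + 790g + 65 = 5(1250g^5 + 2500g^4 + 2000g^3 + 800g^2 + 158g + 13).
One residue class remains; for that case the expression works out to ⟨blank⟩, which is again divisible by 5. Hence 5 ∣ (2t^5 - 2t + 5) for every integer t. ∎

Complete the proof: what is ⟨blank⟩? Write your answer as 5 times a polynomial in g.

5(1250g^5 + 3750g^4 + 4500g^3 + 2700g^2 + 808g + 97)

The residues treated are {0, 1, 4, 2}, so the missing case is t ≡ 3 (mod 5); write t = 5g+3.
Then 2(5g+3)^5 - 2(5g+3) + 5 = 6250g^5 + 18750g^4 + 22500g^3 + 13500g^2 + 4040g + 485 = 5(1250g^5 + 3750g^4 + 4500g^3 + 2700g^2 + 808g + 97).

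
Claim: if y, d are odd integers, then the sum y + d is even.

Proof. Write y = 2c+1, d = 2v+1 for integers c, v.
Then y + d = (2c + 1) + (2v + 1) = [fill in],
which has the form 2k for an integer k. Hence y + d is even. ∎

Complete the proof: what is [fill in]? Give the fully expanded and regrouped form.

2(c + v + 1)

Expanding: (2c + 1) + (2v + 1) = 2c + 2v + 2.
Every term is even; pulling out the factor of 2 gives 2(c + v + 1).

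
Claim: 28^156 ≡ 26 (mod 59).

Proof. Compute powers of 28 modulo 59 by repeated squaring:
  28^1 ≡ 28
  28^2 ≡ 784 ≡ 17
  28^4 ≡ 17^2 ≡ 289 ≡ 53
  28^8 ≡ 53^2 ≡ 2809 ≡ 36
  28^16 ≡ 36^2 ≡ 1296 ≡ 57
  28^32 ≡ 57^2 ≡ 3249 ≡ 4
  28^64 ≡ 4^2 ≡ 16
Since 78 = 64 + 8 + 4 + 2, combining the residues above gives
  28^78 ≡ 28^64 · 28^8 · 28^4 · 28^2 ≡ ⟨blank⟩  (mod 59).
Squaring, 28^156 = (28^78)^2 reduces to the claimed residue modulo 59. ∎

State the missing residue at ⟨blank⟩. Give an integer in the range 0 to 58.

Multiply the listed residues: 16 · 36 · 53 · 17 = 576 → 30528 → 518976.
Reducing modulo 59: 518976 = 8796·59 + 12, so 28^78 ≡ 12.

12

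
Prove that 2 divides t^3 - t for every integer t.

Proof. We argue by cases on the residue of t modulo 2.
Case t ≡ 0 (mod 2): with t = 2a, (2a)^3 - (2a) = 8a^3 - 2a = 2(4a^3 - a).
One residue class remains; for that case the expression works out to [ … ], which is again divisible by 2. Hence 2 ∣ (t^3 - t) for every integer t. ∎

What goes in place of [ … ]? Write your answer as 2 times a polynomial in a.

2(4a^3 + 6a^2 + 2a)

Only t ≡ 1 (mod 2) is unaccounted for. Put t = 2a+1:
(2a+1)^3 - (2a+1) expands to 8a^3 + 12a^2 + 4a,
and factoring out 2 leaves 2(4a^3 + 6a^2 + 2a).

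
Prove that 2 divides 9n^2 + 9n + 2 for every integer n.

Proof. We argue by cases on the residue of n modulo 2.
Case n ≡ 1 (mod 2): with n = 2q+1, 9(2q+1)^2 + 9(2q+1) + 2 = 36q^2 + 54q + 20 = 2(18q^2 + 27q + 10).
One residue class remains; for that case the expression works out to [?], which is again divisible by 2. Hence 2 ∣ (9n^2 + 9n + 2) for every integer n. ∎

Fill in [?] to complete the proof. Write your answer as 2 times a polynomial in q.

Only n ≡ 0 (mod 2) is unaccounted for. Put n = 2q:
9(2q)^2 + 9(2q) + 2 expands to 36q^2 + 18q + 2,
and factoring out 2 leaves 2(18q^2 + 9q + 1).

2(18q^2 + 9q + 1)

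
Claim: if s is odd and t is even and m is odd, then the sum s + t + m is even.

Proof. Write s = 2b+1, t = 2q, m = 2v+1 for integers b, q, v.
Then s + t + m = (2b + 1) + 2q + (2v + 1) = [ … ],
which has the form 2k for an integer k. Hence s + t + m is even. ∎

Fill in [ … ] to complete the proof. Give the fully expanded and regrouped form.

2(b + q + v + 1)

(2b + 1) + 2q + (2v + 1) = 2b + 2q + 2v + 2
= 2(b + q + v + 1).
Since b + q + v + 1 is an integer, the sum is of the form 2k for an integer k.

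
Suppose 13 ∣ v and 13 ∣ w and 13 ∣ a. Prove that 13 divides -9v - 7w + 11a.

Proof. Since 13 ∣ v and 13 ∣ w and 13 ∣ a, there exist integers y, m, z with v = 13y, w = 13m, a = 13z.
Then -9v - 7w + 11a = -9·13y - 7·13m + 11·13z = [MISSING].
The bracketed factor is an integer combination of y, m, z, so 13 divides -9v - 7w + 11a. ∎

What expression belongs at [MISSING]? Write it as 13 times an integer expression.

13(-7m - 9y + 11z)

Each term has a factor of 13: -9·13y - 7·13m + 11·13z = 13·(-7m - 9y + 11z).
Since -7m - 9y + 11z is an integer, 13 ∣ (-9v - 7w + 11a).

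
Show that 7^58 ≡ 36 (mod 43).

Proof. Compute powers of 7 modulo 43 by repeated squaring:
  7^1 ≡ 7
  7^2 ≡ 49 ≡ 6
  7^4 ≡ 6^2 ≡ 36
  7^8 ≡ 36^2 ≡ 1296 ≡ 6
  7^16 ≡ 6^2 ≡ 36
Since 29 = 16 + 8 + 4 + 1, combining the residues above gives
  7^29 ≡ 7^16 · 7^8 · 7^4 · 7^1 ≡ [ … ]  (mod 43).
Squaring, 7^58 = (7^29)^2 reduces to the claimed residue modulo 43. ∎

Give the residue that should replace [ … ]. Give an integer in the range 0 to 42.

Multiply the listed residues: 36 · 6 · 36 · 7 = 216 → 7776 → 54432.
Reducing modulo 43: 54432 = 1265·43 + 37, so 7^29 ≡ 37.

37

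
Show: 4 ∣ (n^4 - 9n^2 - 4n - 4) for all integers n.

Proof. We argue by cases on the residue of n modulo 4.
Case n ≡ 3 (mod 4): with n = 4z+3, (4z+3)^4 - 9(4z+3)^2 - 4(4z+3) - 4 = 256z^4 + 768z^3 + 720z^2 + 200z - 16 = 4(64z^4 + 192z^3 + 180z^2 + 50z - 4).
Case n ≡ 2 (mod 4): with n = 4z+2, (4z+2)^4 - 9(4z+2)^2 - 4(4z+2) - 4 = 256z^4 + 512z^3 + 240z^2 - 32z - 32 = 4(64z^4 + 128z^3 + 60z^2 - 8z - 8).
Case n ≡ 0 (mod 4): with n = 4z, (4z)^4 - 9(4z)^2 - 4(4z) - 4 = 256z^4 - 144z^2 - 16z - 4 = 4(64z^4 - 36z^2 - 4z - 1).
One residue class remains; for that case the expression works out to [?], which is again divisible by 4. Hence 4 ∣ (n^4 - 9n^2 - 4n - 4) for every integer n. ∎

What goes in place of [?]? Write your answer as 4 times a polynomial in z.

Only n ≡ 1 (mod 4) is unaccounted for. Put n = 4z+1:
(4z+1)^4 - 9(4z+1)^2 - 4(4z+1) - 4 expands to 256z^4 + 256z^3 - 48z^2 - 72z - 16,
and factoring out 4 leaves 4(64z^4 + 64z^3 - 12z^2 - 18z - 4).

4(64z^4 + 64z^3 - 12z^2 - 18z - 4)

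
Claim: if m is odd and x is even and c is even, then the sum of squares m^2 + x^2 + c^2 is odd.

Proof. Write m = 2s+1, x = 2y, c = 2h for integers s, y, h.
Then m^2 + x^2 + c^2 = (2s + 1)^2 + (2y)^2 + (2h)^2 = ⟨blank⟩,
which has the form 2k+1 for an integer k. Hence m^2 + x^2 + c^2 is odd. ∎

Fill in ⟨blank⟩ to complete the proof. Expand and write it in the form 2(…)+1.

(2s + 1)^2 + (2y)^2 + (2h)^2 = 4h^2 + 4s^2 + 4s + 4y^2 + 1
= 2(2h^2 + 2s^2 + 2s + 2y^2) + 1.
Since 2h^2 + 2s^2 + 2s + 2y^2 is an integer, the sum of squares is of the form 2k+1 for an integer k.

2(2h^2 + 2s^2 + 2s + 2y^2) + 1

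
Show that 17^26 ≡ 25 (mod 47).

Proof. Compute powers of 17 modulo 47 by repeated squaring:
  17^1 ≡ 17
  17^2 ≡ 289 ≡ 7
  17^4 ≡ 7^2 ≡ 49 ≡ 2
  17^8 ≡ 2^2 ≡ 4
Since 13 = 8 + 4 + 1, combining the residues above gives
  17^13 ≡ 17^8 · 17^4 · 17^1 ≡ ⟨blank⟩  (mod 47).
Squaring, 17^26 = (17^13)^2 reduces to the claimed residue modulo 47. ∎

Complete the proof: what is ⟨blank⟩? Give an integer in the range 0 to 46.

42

Multiply the listed residues: 4 · 2 · 17 = 8 → 136.
Reducing modulo 47: 136 = 2·47 + 42, so 17^13 ≡ 42.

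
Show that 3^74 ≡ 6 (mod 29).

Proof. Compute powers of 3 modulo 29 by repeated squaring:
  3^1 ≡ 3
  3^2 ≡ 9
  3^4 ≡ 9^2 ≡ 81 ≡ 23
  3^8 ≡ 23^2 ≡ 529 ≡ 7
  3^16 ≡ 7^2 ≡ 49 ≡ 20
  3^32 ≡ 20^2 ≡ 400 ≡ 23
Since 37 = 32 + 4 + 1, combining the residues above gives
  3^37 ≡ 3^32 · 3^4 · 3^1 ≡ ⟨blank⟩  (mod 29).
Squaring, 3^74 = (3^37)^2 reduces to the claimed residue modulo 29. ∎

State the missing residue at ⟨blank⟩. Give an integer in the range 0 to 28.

21

Multiply the listed residues: 23 · 23 · 3 = 529 → 1587.
Reducing modulo 29: 1587 = 54·29 + 21, so 3^37 ≡ 21.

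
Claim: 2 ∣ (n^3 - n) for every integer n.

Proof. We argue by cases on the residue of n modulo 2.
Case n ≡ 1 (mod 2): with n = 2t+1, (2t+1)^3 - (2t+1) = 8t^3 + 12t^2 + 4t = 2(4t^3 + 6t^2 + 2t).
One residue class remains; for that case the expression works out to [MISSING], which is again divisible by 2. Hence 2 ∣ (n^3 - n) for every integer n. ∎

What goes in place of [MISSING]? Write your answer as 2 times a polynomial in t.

The residues treated are {1}, so the missing case is n ≡ 0 (mod 2); write n = 2t.
Then (2t)^3 - (2t) = 8t^3 - 2t = 2(4t^3 - t).

2(4t^3 - t)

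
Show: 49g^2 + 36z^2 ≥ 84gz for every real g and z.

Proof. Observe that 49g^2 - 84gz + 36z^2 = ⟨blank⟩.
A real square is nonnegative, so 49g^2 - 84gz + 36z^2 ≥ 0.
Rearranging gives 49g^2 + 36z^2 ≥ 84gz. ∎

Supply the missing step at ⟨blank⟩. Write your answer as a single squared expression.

49g^2 - 84gz + 36z^2 is a perfect-square trinomial: the outer terms are (7g)^2 and (6z)^2, and the cross term is -2·7g·6z.
So 49g^2 - 84gz + 36z^2 = (7g - 6z)^2 ≥ 0.

(7g - 6z)^2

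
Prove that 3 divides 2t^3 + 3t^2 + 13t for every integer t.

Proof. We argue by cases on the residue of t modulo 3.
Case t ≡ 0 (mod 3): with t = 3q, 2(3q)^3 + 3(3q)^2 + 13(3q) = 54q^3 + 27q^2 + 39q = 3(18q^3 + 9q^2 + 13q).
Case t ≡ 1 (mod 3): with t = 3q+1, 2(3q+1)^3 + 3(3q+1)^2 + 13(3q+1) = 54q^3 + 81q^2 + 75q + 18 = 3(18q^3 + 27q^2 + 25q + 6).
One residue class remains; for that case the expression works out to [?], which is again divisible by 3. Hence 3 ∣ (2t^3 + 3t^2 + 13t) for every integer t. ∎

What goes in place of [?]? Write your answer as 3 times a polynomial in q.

The residues treated are {0, 1}, so the missing case is t ≡ 2 (mod 3); write t = 3q+2.
Then 2(3q+2)^3 + 3(3q+2)^2 + 13(3q+2) = 54q^3 + 135q^2 + 147q + 54 = 3(18q^3 + 45q^2 + 49q + 18).

3(18q^3 + 45q^2 + 49q + 18)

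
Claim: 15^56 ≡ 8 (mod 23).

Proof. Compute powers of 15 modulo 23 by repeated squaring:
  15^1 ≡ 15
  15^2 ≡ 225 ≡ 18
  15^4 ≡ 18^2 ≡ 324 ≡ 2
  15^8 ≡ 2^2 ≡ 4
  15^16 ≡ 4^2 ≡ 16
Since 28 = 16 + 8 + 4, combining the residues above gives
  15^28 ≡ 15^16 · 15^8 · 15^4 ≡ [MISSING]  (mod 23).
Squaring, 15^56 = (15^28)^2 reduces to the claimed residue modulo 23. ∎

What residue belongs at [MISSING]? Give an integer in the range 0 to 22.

15^16 · 15^8 · 15^4 ≡ 16 · 4 · 2 = 128.
128 mod 23 = 13, so 15^28 ≡ 13 (mod 23).

13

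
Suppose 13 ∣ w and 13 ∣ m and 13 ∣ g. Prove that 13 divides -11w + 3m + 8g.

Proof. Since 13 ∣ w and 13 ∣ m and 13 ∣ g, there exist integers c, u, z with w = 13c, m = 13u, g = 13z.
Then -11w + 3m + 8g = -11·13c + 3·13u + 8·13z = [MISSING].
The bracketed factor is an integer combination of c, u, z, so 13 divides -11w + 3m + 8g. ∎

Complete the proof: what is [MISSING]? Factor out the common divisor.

Each term has a factor of 13: -11·13c + 3·13u + 8·13z = 13·(-11c + 3u + 8z).
Since -11c + 3u + 8z is an integer, 13 ∣ (-11w + 3m + 8g).

13(-11c + 3u + 8z)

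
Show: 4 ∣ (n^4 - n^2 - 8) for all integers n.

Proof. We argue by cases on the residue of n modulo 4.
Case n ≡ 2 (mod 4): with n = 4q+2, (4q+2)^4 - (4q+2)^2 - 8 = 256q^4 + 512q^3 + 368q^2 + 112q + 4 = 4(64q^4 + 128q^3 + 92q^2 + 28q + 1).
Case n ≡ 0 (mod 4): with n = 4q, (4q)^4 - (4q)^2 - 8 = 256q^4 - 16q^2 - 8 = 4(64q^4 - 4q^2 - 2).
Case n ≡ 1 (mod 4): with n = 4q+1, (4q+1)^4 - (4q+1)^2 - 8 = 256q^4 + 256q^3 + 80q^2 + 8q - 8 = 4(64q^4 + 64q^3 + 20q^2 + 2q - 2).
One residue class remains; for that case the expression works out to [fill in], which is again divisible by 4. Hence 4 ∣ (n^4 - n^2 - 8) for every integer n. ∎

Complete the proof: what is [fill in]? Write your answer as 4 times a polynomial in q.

4(64q^4 + 192q^3 + 212q^2 + 102q + 16)

Only n ≡ 3 (mod 4) is unaccounted for. Put n = 4q+3:
(4q+3)^4 - (4q+3)^2 - 8 expands to 256q^4 + 768q^3 + 848q^2 + 408q + 64,
and factoring out 4 leaves 4(64q^4 + 192q^3 + 212q^2 + 102q + 16).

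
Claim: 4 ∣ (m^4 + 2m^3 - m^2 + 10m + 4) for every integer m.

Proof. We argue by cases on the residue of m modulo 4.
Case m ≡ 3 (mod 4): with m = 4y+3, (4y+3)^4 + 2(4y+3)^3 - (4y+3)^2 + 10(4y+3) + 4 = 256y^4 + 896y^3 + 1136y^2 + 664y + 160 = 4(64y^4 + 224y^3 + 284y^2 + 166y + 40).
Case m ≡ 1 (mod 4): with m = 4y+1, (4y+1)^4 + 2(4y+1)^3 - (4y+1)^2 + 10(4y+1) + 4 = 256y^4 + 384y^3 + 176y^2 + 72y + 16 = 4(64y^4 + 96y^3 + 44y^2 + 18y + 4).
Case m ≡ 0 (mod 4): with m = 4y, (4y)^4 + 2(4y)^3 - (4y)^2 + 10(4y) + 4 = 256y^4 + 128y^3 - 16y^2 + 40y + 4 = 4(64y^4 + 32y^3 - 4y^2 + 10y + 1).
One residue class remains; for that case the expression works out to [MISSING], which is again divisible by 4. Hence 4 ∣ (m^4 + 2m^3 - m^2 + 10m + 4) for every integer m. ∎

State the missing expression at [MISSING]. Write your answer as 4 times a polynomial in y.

Only m ≡ 2 (mod 4) is unaccounted for. Put m = 4y+2:
(4y+2)^4 + 2(4y+2)^3 - (4y+2)^2 + 10(4y+2) + 4 expands to 256y^4 + 640y^3 + 560y^2 + 248y + 52,
and factoring out 4 leaves 4(64y^4 + 160y^3 + 140y^2 + 62y + 13).

4(64y^4 + 160y^3 + 140y^2 + 62y + 13)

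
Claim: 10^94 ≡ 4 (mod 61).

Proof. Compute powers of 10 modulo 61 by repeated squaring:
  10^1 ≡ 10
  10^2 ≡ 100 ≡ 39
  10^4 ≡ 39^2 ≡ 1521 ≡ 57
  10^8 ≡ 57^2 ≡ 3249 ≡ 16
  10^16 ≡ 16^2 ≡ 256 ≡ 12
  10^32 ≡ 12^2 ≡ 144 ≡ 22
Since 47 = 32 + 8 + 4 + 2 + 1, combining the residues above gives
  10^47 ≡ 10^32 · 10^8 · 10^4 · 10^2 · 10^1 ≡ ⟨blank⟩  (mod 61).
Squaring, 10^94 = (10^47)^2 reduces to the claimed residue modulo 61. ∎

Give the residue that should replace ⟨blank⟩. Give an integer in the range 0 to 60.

10^32 · 10^8 · 10^4 · 10^2 · 10^1 ≡ 22 · 16 · 57 · 39 · 10 = 7824960.
7824960 mod 61 = 2, so 10^47 ≡ 2 (mod 61).

2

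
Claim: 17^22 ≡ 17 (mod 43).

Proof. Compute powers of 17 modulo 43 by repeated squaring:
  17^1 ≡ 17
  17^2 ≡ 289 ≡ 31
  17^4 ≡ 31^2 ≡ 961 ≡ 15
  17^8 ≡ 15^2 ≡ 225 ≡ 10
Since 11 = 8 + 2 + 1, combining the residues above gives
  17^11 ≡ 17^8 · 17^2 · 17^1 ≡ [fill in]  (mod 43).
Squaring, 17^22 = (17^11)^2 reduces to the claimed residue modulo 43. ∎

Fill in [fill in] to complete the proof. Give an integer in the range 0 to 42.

Multiply the listed residues: 10 · 31 · 17 = 310 → 5270.
Reducing modulo 43: 5270 = 122·43 + 24, so 17^11 ≡ 24.

24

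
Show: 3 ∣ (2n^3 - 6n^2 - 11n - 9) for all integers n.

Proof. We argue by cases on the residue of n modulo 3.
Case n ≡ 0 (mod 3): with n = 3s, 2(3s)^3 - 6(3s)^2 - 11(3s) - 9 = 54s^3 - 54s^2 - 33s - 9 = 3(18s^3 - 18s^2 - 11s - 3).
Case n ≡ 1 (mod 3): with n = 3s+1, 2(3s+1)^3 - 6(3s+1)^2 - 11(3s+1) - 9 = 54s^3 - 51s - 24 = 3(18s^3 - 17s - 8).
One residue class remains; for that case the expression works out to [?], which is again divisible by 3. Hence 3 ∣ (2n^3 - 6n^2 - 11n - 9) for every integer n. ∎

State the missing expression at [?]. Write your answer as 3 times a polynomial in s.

The residues treated are {0, 1}, so the missing case is n ≡ 2 (mod 3); write n = 3s+2.
Then 2(3s+2)^3 - 6(3s+2)^2 - 11(3s+2) - 9 = 54s^3 + 54s^2 - 33s - 39 = 3(18s^3 + 18s^2 - 11s - 13).

3(18s^3 + 18s^2 - 11s - 13)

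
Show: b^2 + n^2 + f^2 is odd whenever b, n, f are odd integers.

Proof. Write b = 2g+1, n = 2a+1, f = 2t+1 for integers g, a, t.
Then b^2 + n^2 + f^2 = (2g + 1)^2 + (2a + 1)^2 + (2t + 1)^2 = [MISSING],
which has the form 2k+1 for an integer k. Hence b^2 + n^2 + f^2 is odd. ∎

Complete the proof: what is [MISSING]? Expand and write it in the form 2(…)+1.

Expanding: (2g + 1)^2 + (2a + 1)^2 + (2t + 1)^2 = 4a^2 + 4a + 4g^2 + 4g + 4t^2 + 4t + 3.
Every term except the constant is even, so this is 2(2a^2 + 2a + 2g^2 + 2g + 2t^2 + 2t + 1) + 1,
and 2a^2 + 2a + 2g^2 + 2g + 2t^2 + 2t + 1 ∈ ℤ gives the required form.

2(2a^2 + 2a + 2g^2 + 2g + 2t^2 + 2t + 1) + 1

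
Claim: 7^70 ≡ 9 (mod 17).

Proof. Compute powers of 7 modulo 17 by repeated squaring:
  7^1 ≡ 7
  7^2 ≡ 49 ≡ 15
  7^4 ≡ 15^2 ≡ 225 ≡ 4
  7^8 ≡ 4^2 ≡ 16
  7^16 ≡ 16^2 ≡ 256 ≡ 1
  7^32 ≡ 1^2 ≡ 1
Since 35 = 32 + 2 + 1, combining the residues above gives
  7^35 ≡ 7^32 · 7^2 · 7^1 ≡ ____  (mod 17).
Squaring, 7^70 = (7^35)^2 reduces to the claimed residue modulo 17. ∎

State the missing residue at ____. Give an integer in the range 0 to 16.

7^32 · 7^2 · 7^1 ≡ 1 · 15 · 7 = 105.
105 mod 17 = 3, so 7^35 ≡ 3 (mod 17).

3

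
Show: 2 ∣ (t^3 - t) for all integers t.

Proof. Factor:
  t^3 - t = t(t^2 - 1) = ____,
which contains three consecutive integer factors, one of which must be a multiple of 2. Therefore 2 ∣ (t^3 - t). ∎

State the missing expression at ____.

(t - 1)t(t + 1)

t(t^2 - 1) = t(t - 1)(t + 1) = (t - 1)t(t + 1).
These three factors are consecutive integers, so their product is divisible by 2.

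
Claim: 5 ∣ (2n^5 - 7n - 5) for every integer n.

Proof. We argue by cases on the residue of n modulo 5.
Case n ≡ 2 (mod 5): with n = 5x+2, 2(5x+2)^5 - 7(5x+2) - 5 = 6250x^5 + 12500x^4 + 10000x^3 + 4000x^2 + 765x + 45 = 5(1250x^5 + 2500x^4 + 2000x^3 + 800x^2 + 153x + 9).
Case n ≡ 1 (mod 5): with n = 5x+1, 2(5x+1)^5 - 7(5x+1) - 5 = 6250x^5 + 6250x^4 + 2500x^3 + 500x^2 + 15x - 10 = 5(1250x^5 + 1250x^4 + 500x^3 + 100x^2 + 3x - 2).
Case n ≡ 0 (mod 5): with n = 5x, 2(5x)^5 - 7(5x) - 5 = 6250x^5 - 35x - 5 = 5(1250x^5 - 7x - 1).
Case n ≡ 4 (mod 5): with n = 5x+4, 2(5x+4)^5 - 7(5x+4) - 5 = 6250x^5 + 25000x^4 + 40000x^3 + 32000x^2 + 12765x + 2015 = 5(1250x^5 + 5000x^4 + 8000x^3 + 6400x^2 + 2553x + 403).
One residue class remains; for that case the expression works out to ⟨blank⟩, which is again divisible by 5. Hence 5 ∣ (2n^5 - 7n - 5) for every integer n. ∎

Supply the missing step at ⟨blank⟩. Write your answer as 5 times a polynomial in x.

5(1250x^5 + 3750x^4 + 4500x^3 + 2700x^2 + 803x + 92)

The residues treated are {2, 1, 0, 4}, so the missing case is n ≡ 3 (mod 5); write n = 5x+3.
Then 2(5x+3)^5 - 7(5x+3) - 5 = 6250x^5 + 18750x^4 + 22500x^3 + 13500x^2 + 4015x + 460 = 5(1250x^5 + 3750x^4 + 4500x^3 + 2700x^2 + 803x + 92).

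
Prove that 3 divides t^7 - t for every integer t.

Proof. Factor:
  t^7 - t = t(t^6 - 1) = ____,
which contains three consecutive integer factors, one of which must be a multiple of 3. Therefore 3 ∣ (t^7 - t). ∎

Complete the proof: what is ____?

t^6 - 1 = (t^2 - 1)(t^4 + t^2 + 1), and t^2 - 1 = (t-1)(t+1).
So t(t^6 - 1) = (t - 1)t(t + 1)(t^4 + t^2 + 1).

(t - 1)t(t + 1)(t^4 + t^2 + 1)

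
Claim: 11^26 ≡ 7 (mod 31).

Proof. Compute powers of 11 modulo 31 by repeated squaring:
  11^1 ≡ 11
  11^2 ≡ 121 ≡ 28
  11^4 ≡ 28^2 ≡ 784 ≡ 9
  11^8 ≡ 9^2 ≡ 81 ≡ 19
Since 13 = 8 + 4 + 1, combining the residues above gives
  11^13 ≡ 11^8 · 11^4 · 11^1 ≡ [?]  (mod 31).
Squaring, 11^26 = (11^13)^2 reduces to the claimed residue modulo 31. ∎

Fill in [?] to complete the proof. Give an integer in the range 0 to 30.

21

Multiply the listed residues: 19 · 9 · 11 = 171 → 1881.
Reducing modulo 31: 1881 = 60·31 + 21, so 11^13 ≡ 21.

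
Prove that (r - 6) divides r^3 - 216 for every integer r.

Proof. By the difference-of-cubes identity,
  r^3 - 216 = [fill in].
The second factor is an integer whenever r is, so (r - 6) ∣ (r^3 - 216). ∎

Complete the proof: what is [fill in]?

(r - 6)(r^2 + 6r + 36)

Polynomial division of r^3 - 216 by r - 6 leaves remainder 0 and quotient r^2 + 6r + 36.
Hence r^3 - 216 = (r - 6)(r^2 + 6r + 36).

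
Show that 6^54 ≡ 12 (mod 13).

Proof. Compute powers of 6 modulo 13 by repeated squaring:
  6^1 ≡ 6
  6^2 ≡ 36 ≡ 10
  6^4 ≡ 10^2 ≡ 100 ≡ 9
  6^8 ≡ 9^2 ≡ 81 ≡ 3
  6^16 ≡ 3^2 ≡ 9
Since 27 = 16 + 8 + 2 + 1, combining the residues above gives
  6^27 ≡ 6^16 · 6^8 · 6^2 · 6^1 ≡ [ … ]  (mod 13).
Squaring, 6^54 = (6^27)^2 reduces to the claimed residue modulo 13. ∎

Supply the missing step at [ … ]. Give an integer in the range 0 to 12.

6^16 · 6^8 · 6^2 · 6^1 ≡ 9 · 3 · 10 · 6 = 1620.
1620 mod 13 = 8, so 6^27 ≡ 8 (mod 13).

8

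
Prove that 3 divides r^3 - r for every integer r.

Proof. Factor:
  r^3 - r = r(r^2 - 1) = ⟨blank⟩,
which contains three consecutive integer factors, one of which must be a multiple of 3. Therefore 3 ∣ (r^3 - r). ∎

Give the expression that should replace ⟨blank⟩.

(r - 1)r(r + 1)

r(r^2 - 1) = r(r - 1)(r + 1) = (r - 1)r(r + 1).
These three factors are consecutive integers, so their product is divisible by 3.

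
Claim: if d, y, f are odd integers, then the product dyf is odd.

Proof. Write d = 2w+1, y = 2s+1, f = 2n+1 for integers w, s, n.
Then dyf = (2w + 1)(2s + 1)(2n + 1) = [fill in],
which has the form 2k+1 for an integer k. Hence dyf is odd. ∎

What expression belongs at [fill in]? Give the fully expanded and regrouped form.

2(4nsw + 2ns + 2nw + n + 2sw + s + w) + 1

Expanding: (2w + 1)(2s + 1)(2n + 1) = 8nsw + 4ns + 4nw + 2n + 4sw + 2s + 2w + 1.
Every term except the constant is even, so this is 2(4nsw + 2ns + 2nw + n + 2sw + s + w) + 1,
and 4nsw + 2ns + 2nw + n + 2sw + s + w ∈ ℤ gives the required form.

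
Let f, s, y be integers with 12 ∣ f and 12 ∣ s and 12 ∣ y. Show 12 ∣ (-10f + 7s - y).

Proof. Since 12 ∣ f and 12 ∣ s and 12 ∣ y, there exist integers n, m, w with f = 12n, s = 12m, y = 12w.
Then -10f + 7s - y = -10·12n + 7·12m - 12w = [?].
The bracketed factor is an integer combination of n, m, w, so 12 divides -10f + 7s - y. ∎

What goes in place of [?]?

Each term has a factor of 12: -10·12n + 7·12m - 12w = 12·(7m - 10n - w).
Since 7m - 10n - w is an integer, 12 ∣ (-10f + 7s - y).

12(7m - 10n - w)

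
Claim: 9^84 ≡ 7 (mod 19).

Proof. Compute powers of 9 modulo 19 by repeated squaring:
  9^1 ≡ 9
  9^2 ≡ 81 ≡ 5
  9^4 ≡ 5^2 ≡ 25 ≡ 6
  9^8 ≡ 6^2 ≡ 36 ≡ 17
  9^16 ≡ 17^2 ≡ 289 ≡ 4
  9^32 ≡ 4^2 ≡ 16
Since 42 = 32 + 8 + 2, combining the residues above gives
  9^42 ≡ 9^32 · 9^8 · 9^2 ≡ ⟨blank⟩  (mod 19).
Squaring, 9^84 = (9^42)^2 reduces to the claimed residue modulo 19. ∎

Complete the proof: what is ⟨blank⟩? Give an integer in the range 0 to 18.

Multiply the listed residues: 16 · 17 · 5 = 272 → 1360.
Reducing modulo 19: 1360 = 71·19 + 11, so 9^42 ≡ 11.

11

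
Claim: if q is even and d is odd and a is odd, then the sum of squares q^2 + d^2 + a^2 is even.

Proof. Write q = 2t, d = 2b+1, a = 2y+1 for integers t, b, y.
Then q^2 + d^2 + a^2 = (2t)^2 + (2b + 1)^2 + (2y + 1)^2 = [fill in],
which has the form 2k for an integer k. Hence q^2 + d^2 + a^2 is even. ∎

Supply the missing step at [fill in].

Expanding: (2t)^2 + (2b + 1)^2 + (2y + 1)^2 = 4b^2 + 4b + 4t^2 + 4y^2 + 4y + 2.
Every term is even; pulling out the factor of 2 gives 2(2b^2 + 2b + 2t^2 + 2y^2 + 2y + 1).

2(2b^2 + 2b + 2t^2 + 2y^2 + 2y + 1)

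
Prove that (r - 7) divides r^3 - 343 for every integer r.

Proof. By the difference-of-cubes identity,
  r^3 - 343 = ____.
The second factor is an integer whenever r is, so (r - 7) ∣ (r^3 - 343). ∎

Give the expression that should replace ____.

Polynomial division of r^3 - 343 by r - 7 leaves remainder 0 and quotient r^2 + 7r + 49.
Hence r^3 - 343 = (r - 7)(r^2 + 7r + 49).

(r - 7)(r^2 + 7r + 49)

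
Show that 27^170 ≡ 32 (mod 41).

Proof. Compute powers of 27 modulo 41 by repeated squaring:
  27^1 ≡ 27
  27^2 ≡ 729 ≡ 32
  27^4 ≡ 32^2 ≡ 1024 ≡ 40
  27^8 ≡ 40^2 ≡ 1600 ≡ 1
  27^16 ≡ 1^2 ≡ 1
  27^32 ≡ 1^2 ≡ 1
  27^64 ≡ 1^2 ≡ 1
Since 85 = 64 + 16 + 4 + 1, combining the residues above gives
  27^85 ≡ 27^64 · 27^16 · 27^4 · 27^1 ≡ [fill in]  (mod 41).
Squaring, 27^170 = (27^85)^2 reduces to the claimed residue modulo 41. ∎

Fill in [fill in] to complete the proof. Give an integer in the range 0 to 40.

27^64 · 27^16 · 27^4 · 27^1 ≡ 1 · 1 · 40 · 27 = 1080.
1080 mod 41 = 14, so 27^85 ≡ 14 (mod 41).

14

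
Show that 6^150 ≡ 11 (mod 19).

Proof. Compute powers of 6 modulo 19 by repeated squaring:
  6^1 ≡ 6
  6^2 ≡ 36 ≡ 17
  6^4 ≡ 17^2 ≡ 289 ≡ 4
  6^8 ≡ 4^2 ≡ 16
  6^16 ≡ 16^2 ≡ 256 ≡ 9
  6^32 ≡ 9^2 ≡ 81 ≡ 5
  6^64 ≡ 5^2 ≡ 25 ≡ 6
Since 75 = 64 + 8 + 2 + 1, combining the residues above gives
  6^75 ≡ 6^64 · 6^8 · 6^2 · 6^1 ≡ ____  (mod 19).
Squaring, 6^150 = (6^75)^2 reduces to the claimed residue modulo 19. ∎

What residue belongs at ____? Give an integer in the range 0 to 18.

6^64 · 6^8 · 6^2 · 6^1 ≡ 6 · 16 · 17 · 6 = 9792.
9792 mod 19 = 7, so 6^75 ≡ 7 (mod 19).

7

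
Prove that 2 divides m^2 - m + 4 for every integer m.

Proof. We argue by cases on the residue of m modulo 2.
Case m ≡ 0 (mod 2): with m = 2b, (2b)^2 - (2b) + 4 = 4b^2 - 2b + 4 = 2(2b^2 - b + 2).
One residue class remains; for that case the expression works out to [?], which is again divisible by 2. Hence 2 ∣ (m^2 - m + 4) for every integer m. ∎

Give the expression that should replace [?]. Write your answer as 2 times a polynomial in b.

Only m ≡ 1 (mod 2) is unaccounted for. Put m = 2b+1:
(2b+1)^2 - (2b+1) + 4 expands to 4b^2 + 2b + 4,
and factoring out 2 leaves 2(2b^2 + b + 2).

2(2b^2 + b + 2)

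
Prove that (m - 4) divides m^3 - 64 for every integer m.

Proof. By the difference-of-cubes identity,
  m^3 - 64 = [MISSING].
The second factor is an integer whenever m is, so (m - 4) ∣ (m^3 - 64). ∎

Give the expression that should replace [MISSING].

(m - 4)(m^2 + 4m + 16)

Polynomial division of m^3 - 64 by m - 4 leaves remainder 0 and quotient m^2 + 4m + 16.
Hence m^3 - 64 = (m - 4)(m^2 + 4m + 16).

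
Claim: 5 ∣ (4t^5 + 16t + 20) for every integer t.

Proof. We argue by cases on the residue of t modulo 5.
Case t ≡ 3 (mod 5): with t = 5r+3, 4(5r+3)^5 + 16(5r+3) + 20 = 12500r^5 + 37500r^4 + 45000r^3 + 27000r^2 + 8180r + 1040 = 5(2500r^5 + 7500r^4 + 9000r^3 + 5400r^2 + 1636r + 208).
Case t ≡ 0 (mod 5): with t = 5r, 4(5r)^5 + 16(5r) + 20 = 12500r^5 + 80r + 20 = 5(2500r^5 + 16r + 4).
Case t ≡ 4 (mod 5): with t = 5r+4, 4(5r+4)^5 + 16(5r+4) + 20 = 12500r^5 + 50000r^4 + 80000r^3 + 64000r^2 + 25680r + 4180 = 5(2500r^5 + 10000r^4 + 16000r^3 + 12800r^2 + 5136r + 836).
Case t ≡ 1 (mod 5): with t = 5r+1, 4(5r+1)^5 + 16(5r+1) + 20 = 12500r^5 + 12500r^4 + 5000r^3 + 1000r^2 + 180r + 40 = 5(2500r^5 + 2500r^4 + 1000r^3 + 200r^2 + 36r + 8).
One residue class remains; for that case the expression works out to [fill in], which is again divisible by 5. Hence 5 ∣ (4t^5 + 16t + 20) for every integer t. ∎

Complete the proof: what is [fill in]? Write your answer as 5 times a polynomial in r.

5(2500r^5 + 5000r^4 + 4000r^3 + 1600r^2 + 336r + 36)

The residues treated are {3, 0, 4, 1}, so the missing case is t ≡ 2 (mod 5); write t = 5r+2.
Then 4(5r+2)^5 + 16(5r+2) + 20 = 12500r^5 + 25000r^4 + 20000r^3 + 8000r^2 + 1680r + 180 = 5(2500r^5 + 5000r^4 + 4000r^3 + 1600r^2 + 336r + 36).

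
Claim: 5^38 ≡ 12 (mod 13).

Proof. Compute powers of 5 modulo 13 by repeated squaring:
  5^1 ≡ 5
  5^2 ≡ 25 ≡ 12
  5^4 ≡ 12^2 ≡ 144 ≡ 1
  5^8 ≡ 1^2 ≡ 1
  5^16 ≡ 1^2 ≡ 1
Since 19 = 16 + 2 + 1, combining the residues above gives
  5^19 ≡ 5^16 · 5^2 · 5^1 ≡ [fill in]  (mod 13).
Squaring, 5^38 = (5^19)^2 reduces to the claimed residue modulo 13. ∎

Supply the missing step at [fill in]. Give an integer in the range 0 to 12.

8

5^16 · 5^2 · 5^1 ≡ 1 · 12 · 5 = 60.
60 mod 13 = 8, so 5^19 ≡ 8 (mod 13).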